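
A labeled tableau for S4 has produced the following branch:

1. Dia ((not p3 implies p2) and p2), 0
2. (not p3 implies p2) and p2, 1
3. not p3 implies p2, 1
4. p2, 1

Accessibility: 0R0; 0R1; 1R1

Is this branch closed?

There is no literal clash: for every atom and world, at most one sign appears.

No, open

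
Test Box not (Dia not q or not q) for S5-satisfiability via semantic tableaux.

1. Box not (Dia not q or not q), 0
2. not (Dia not q or not q), 0
3. not Dia not q, 0
4. q, 0
Accessibility: 0R0

Satisfiable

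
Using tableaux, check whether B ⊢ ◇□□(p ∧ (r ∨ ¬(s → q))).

Invalid (countermodel exists)

Tableau for the negation ¬◇□□(p ∧ (r ∨ ¬(s → q))):
1. ¬◇□□(p ∧ (r ∨ ¬(s → q))), u
2. ¬□□(p ∧ (r ∨ ¬(s → q))), u
3. ¬□(p ∧ (r ∨ ¬(s → q))), v
4. ¬□□(p ∧ (r ∨ ¬(s → q))), v
5. ¬(p ∧ (r ∨ ¬(s → q))), w
6. ¬(r ∨ ¬(s → q)), w
7. ¬r, w
8. s → q, w
9. q, w
10. ¬□(p ∧ (r ∨ ¬(s → q))), x
11. ¬(p ∧ (r ∨ ¬(s → q))), y
12. ¬(r ∨ ¬(s → q)), y
13. ¬r, y
14. s → q, y
15. q, y
Accessibility: uRu, uRv, vRu, vRv, vRw, vRx, wRv, wRw, xRv, xRx, xRy, yRx, yRy
The negation has an open branch (countermodel exists).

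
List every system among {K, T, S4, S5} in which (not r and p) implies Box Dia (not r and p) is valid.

S5

S4-tableau for the negation not ((not r and p) implies Box Dia (not r and p)):
1. not ((not r and p) implies Box Dia (not r and p)), w0
2. not r and p, w0
3. not Box Dia (not r and p), w0
4. not r, w0
5. p, w0
6. not Dia (not r and p), w1
7. not (not r and p), w1
8. not p, w1
Accessibility: w0Rw0, w0Rw1, w1Rw1
Complete open branch: countermodel on an S4-frame, so not valid in S4, nor in K, T (the same frame is also a K-frame and a T-frame).
S5-tableau for the negation not ((not r and p) implies Box Dia (not r and p)):
1. not ((not r and p) implies Box Dia (not r and p)), w0
2. not r and p, w0
3. not Box Dia (not r and p), w0
4. not r, w0
5. p, w0
6. not Dia (not r and p), w1
7. not (not r and p), w0
8. not (not r and p), w1
9. not p, w0
Accessibility: w0Rw0, w0Rw1, w1Rw0, w1Rw1
Branch closes: p and not p both at w0.
Every branch closes (one shown): valid in S5.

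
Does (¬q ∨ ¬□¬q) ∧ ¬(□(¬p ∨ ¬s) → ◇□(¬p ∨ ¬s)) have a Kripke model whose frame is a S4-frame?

Unsatisfiable (every branch closes)

1. (¬q ∨ ¬□¬q) ∧ ¬(□(¬p ∨ ¬s) → ◇□(¬p ∨ ¬s)), 0
2. ¬q ∨ ¬□¬q, 0   [∧-rule on 1]
3. ¬(□(¬p ∨ ¬s) → ◇□(¬p ∨ ¬s)), 0   [∧-rule on 1]
4. □(¬p ∨ ¬s), 0   [¬→-rule on 3]
5. ¬◇□(¬p ∨ ¬s), 0   [¬→-rule on 3]
6. ¬p ∨ ¬s, 0   [□-rule on 4 via 0R0]
7. ¬□(¬p ∨ ¬s), 0   [¬◇-rule on 5 via 0R0]
8. ¬□¬q, 0   [∨-rule on 2 (branches; this branch)]
9. ¬s, 0   [∨-rule on 6 (branches; this branch)]
10. ¬(¬p ∨ ¬s), 1   [¬□-rule on 7: fresh world 1, 0R1]
11. p, 1   [¬∨-rule on 10]
12. s, 1   [¬∨-rule on 10]
13. ¬p ∨ ¬s, 1   [□-rule on 4 via 0R1]
14. ¬□(¬p ∨ ¬s), 1   [¬◇-rule on 5 via 0R1]
15. ¬s, 1   [∨-rule on 13 (branches; this branch)]
Accessibility: 0R0, 0R1, 1R1
Branch closes: s and ¬s both at 1.
All branches of the tableau close; one closing branch shown above.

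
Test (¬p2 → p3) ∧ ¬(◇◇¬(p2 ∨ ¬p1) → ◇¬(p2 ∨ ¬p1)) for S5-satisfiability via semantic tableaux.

No, unsatisfiable

1. (¬p2 → p3) ∧ ¬(◇◇¬(p2 ∨ ¬p1) → ◇¬(p2 ∨ ¬p1)), w0
2. ¬p2 → p3, w0   [∧-rule on 1]
3. ¬(◇◇¬(p2 ∨ ¬p1) → ◇¬(p2 ∨ ¬p1)), w0   [∧-rule on 1]
4. ◇◇¬(p2 ∨ ¬p1), w0   [¬→-rule on 3]
5. ¬◇¬(p2 ∨ ¬p1), w0   [¬→-rule on 3]
6. p2 ∨ ¬p1, w0   [¬◇-rule on 5 via w0Rw0]
7. p3, w0   [→-rule on 2 (branches; this branch)]
8. ¬p1, w0   [∨-rule on 6 (branches; this branch)]
9. ◇¬(p2 ∨ ¬p1), w1   [◇-rule on 4: fresh world w1, w0Rw1]
10. p2 ∨ ¬p1, w1   [¬◇-rule on 5 via w0Rw1]
11. ¬p1, w1   [∨-rule on 10 (branches; this branch)]
12. ¬(p2 ∨ ¬p1), w2   [◇-rule on 9: fresh world w2, w1Rw2]
13. ¬p2, w2   [¬∨-rule on 12]
14. p1, w2   [¬∨-rule on 12]
15. p2 ∨ ¬p1, w2   [¬◇-rule on 5 via w0Rw2]
16. ¬p1, w2   [∨-rule on 15 (branches; this branch)]
Accessibility: w0Rw0, w0Rw1, w0Rw2, w1Rw0, w1Rw1, w1Rw2, w2Rw0, w2Rw1, w2Rw2
Branch closes: p1 and ¬p1 both at w2.
All branches of the tableau close; one closing branch shown above.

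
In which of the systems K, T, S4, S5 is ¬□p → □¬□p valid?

S4-tableau for the negation ¬(¬□p → □¬□p):
1. ¬(¬□p → □¬□p), u
2. ¬□p, u
3. ¬□¬□p, u
4. ¬p, v
5. □p, w
6. p, w
Accessibility: uRu, uRv, uRw, vRv, wRw
Complete open branch: countermodel on an S4-frame, so not valid in S4, nor in K, T (the same frame is also a K-frame and a T-frame).
S5-tableau for the negation ¬(¬□p → □¬□p):
1. ¬(¬□p → □¬□p), u
2. ¬□p, u
3. ¬□¬□p, u
4. ¬p, v
5. □p, w
6. p, u
7. p, v
Accessibility: uRu, uRv, uRw, vRu, vRv, vRw, wRu, wRv, wRw
Branch closes: p and ¬p both at v.
Every branch closes (one shown): valid in S5.

S5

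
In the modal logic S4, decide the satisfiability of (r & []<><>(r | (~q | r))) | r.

Satisfiable

1. (r & []<><>(r | (~q | r))) | r, w0
2. r, w0
Accessibility: w0Rw0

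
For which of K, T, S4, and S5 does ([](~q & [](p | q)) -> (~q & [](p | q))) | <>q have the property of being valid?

T, S4, S5

T-tableau for the negation ~(([](~q & [](p | q)) -> (~q & [](p | q))) | <>q):
1. ~(([](~q & [](p | q)) -> (~q & [](p | q))) | <>q), w0
2. ~([](~q & [](p | q)) -> (~q & [](p | q))), w0
3. ~<>q, w0
4. [](~q & [](p | q)), w0
5. ~(~q & [](p | q)), w0
6. ~q, w0
7. ~q & [](p | q), w0
8. [](p | q), w0
9. p | q, w0
10. ~[](p | q), w0
11. p, w0
12. ~(p | q), w1
13. ~p, w1
14. ~q, w1
15. ~q & [](p | q), w1
16. [](p | q), w1
17. p | q, w1
18. q, w1
Accessibility: w0Rw0, w0Rw1, w1Rw1
Branch closes: q and ~q both at w1.
Every branch closes (one shown): valid in T, hence also in S4, S5 (every theorem of T is a theorem of S4 and S5).
K-tableau for the negation ~(([](~q & [](p | q)) -> (~q & [](p | q))) | <>q):
1. ~(([](~q & [](p | q)) -> (~q & [](p | q))) | <>q), w0
2. ~([](~q & [](p | q)) -> (~q & [](p | q))), w0
3. ~<>q, w0
4. [](~q & [](p | q)), w0
5. ~(~q & [](p | q)), w0
6. ~[](p | q), w0
7. ~(p | q), w1
8. ~p, w1
9. ~q, w1
10. ~q & [](p | q), w1
11. [](p | q), w1
Accessibility: w0Rw1
Complete open branch: countermodel on a K-frame, so not valid in K.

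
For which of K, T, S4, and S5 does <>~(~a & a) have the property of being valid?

T, S4, S5

K-tableau for the negation ~<>~(~a & a):
1. ~<>~(~a & a), w0
Complete open branch: countermodel on a K-frame, so not valid in K.
T-tableau for the negation ~<>~(~a & a):
1. ~<>~(~a & a), w0
2. ~a & a, w0
3. ~a, w0
4. a, w0
Accessibility: w0Rw0
Branch closes: a and ~a both at w0.
Every branch closes (one shown): valid in T, hence also in S4, S5 (every theorem of T is a theorem of S4 and S5).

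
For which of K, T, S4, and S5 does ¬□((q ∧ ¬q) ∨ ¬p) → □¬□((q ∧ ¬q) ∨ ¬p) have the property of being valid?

S5

S4-tableau for the negation ¬(¬□((q ∧ ¬q) ∨ ¬p) → □¬□((q ∧ ¬q) ∨ ¬p)):
1. ¬(¬□((q ∧ ¬q) ∨ ¬p) → □¬□((q ∧ ¬q) ∨ ¬p)), u
2. ¬□((q ∧ ¬q) ∨ ¬p), u
3. ¬□¬□((q ∧ ¬q) ∨ ¬p), u
4. ¬((q ∧ ¬q) ∨ ¬p), v
5. ¬(q ∧ ¬q), v
6. p, v
7. q, v
8. □((q ∧ ¬q) ∨ ¬p), w
9. (q ∧ ¬q) ∨ ¬p, w
10. ¬p, w
Accessibility: uRu, uRv, uRw, vRv, wRw
Complete open branch: countermodel on an S4-frame, so not valid in S4, nor in K, T (the same frame is also a K-frame and a T-frame).
S5-tableau for the negation ¬(¬□((q ∧ ¬q) ∨ ¬p) → □¬□((q ∧ ¬q) ∨ ¬p)):
1. ¬(¬□((q ∧ ¬q) ∨ ¬p) → □¬□((q ∧ ¬q) ∨ ¬p)), u
2. ¬□((q ∧ ¬q) ∨ ¬p), u
3. ¬□¬□((q ∧ ¬q) ∨ ¬p), u
4. ¬((q ∧ ¬q) ∨ ¬p), v
5. ¬(q ∧ ¬q), v
6. p, v
7. q, v
8. □((q ∧ ¬q) ∨ ¬p), w
9. (q ∧ ¬q) ∨ ¬p, u
10. (q ∧ ¬q) ∨ ¬p, v
11. (q ∧ ¬q) ∨ ¬p, w
12. ¬p, u
13. q ∧ ¬q, v
14. ¬q, v
Accessibility: uRu, uRv, uRw, vRu, vRv, vRw, wRu, wRv, wRw
Branch closes: q and ¬q both at v.
Every branch closes (one shown): valid in S5.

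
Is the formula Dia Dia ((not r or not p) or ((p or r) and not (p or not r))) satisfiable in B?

1. Dia Dia ((not r or not p) or ((p or r) and not (p or not r))), w0
2. Dia ((not r or not p) or ((p or r) and not (p or not r))), w1
3. (not r or not p) or ((p or r) and not (p or not r)), w2
4. (p or r) and not (p or not r), w2
5. p or r, w2
6. not (p or not r), w2
7. not p, w2
8. r, w2
Accessibility: w0Rw0, w0Rw1, w1Rw0, w1Rw1, w1Rw2, w2Rw1, w2Rw2

Satisfiable (open branch found)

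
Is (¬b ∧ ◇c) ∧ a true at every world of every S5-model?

No, not valid

Tableau for the negation ¬((¬b ∧ ◇c) ∧ a):
1. ¬((¬b ∧ ◇c) ∧ a), 0
2. ¬a, 0
Accessibility: 0R0
The negation has an open branch (countermodel exists).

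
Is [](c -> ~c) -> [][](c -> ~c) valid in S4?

Tableau for the negation ~([](c -> ~c) -> [][](c -> ~c)):
1. ~([](c -> ~c) -> [][](c -> ~c)), u
2. [](c -> ~c), u   [~->-rule on 1]
3. ~[][](c -> ~c), u   [~->-rule on 1]
4. c -> ~c, u   [[]-rule on 2 via uRu]
5. ~c, u   [->-rule on 4 (branches; this branch)]
6. ~[](c -> ~c), v   [~[]-rule on 3: fresh world v, uRv]
7. c -> ~c, v   [[]-rule on 2 via uRv]
8. ~c, v   [->-rule on 7 (branches; this branch)]
9. ~(c -> ~c), w   [~[]-rule on 6: fresh world w, vRw]
10. c, w   [~->-rule on 9]
11. c -> ~c, w   [[]-rule on 2 via uRw]
12. ~c, w   [->-rule on 11 (branches; this branch)]
Accessibility: uRu, uRv, uRw, vRv, vRw, wRw
Branch closes: c and ~c both at w.
All branches of the negation close; one closing branch shown above.

Valid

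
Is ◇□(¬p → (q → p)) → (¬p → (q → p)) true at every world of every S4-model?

No, not valid

Tableau for the negation ¬(◇□(¬p → (q → p)) → (¬p → (q → p))):
1. ¬(◇□(¬p → (q → p)) → (¬p → (q → p))), 0
2. ◇□(¬p → (q → p)), 0   [¬→-rule on 1]
3. ¬(¬p → (q → p)), 0   [¬→-rule on 1]
4. ¬p, 0   [¬→-rule on 3]
5. ¬(q → p), 0   [¬→-rule on 3]
6. q, 0   [¬→-rule on 5]
7. □(¬p → (q → p)), 1   [◇-rule on 2: fresh world 1, 0R1]
8. ¬p → (q → p), 1   [□-rule on 7 via 1R1]
9. q → p, 1   [→-rule on 8 (branches; this branch)]
10. p, 1   [→-rule on 9 (branches; this branch)]
Accessibility: 0R0, 0R1, 1R1
The negation has an open branch (countermodel exists).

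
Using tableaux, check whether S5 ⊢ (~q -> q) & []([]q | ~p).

Invalid (countermodel exists)

Tableau for the negation ~((~q -> q) & []([]q | ~p)):
1. ~((~q -> q) & []([]q | ~p)), u
2. ~[]([]q | ~p), u   [~&-rule on 1 (branches; this branch)]
3. ~([]q | ~p), v   [~[]-rule on 2: fresh world v, uRv]
4. ~[]q, v   [~|-rule on 3]
5. p, v   [~|-rule on 3]
6. ~q, w   [~[]-rule on 4: fresh world w, vRw]
Accessibility: uRu, uRv, uRw, vRu, vRv, vRw, wRu, wRv, wRw
The negation has an open branch (countermodel exists).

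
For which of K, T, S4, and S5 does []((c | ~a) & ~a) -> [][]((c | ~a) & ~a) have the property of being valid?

S4, S5

S4-tableau for the negation ~([]((c | ~a) & ~a) -> [][]((c | ~a) & ~a)):
1. ~([]((c | ~a) & ~a) -> [][]((c | ~a) & ~a)), w0
2. []((c | ~a) & ~a), w0
3. ~[][]((c | ~a) & ~a), w0
4. (c | ~a) & ~a, w0
5. c | ~a, w0
6. ~a, w0
7. ~[]((c | ~a) & ~a), w1
8. (c | ~a) & ~a, w1
9. c | ~a, w1
10. ~a, w1
11. ~((c | ~a) & ~a), w2
12. (c | ~a) & ~a, w2
13. c | ~a, w2
14. ~a, w2
15. ~(c | ~a), w2
16. ~c, w2
17. a, w2
Accessibility: w0Rw0, w0Rw1, w0Rw2, w1Rw1, w1Rw2, w2Rw2
Branch closes: a and ~a both at w2.
Every branch closes (one shown): valid in S4, hence also in S5 (every theorem of S4 is a theorem of S5).
T-tableau for the negation ~([]((c | ~a) & ~a) -> [][]((c | ~a) & ~a)):
1. ~([]((c | ~a) & ~a) -> [][]((c | ~a) & ~a)), w0
2. []((c | ~a) & ~a), w0
3. ~[][]((c | ~a) & ~a), w0
4. (c | ~a) & ~a, w0
5. c | ~a, w0
6. ~a, w0
7. ~[]((c | ~a) & ~a), w1
8. (c | ~a) & ~a, w1
9. c | ~a, w1
10. ~a, w1
11. ~((c | ~a) & ~a), w2
12. a, w2
Accessibility: w0Rw0, w0Rw1, w1Rw1, w1Rw2, w2Rw2
Complete open branch: countermodel on a T-frame, so not valid in T, nor in K (the same frame is also a K-frame).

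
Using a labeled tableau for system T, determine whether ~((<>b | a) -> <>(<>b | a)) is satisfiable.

1. ~((<>b | a) -> <>(<>b | a)), 0
2. <>b | a, 0   [~->-rule on 1]
3. ~<>(<>b | a), 0   [~->-rule on 1]
4. ~(<>b | a), 0   [~<>-rule on 3 via 0R0]
5. ~<>b, 0   [~|-rule on 4]
6. ~a, 0   [~|-rule on 4]
7. ~b, 0   [~<>-rule on 5 via 0R0]
8. <>b, 0   [|-rule on 2 (branches; this branch)]
9. b, 1   [<>-rule on 8: fresh world 1, 0R1]
10. ~(<>b | a), 1   [~<>-rule on 3 via 0R1]
11. ~<>b, 1   [~|-rule on 10]
12. ~a, 1   [~|-rule on 10]
13. ~b, 1   [~<>-rule on 5 via 0R1]
Accessibility: 0R0, 0R1, 1R1
Branch closes: b and ~b both at 1.
(One branch shown.) All branches close.

Unsatisfiable (every branch closes)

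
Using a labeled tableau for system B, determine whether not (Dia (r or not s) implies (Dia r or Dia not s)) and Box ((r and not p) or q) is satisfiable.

1. not (Dia (r or not s) implies (Dia r or Dia not s)) and Box ((r and not p) or q), 0
2. not (Dia (r or not s) implies (Dia r or Dia not s)), 0
3. Box ((r and not p) or q), 0
4. Dia (r or not s), 0
5. not (Dia r or Dia not s), 0
6. not Dia r, 0
7. not Dia not s, 0
8. (r and not p) or q, 0
9. not r, 0
10. s, 0
11. q, 0
12. r or not s, 1
13. (r and not p) or q, 1
14. not r, 1
15. s, 1
16. not s, 1
Accessibility: 0R0, 0R1, 1R0, 1R1
Branch closes: s and not s both at 1.
(One branch shown.) All branches close.

Unsatisfiable (every branch closes)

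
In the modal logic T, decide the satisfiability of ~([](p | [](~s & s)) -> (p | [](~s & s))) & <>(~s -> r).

No, unsatisfiable

1. ~([](p | [](~s & s)) -> (p | [](~s & s))) & <>(~s -> r), w0
2. ~([](p | [](~s & s)) -> (p | [](~s & s))), w0   [&-rule on 1]
3. <>(~s -> r), w0   [&-rule on 1]
4. [](p | [](~s & s)), w0   [~->-rule on 2]
5. ~(p | [](~s & s)), w0   [~->-rule on 2]
6. ~p, w0   [~|-rule on 5]
7. ~[](~s & s), w0   [~|-rule on 5]
8. p | [](~s & s), w0   [[]-rule on 4 via w0Rw0]
9. [](~s & s), w0   [|-rule on 8 (branches; this branch)]
10. ~s & s, w0   [[]-rule on 9 via w0Rw0]
11. ~s, w0   [&-rule on 10]
12. s, w0   [&-rule on 10]
Accessibility: w0Rw0
Branch closes: s and ~s both at w0.
Every branch closes; the branch above is one of them.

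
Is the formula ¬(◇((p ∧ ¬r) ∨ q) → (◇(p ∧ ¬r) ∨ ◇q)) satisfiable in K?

1. ¬(◇((p ∧ ¬r) ∨ q) → (◇(p ∧ ¬r) ∨ ◇q)), u
2. ◇((p ∧ ¬r) ∨ q), u   [¬→-rule on 1]
3. ¬(◇(p ∧ ¬r) ∨ ◇q), u   [¬→-rule on 1]
4. ¬◇(p ∧ ¬r), u   [¬∨-rule on 3]
5. ¬◇q, u   [¬∨-rule on 3]
6. (p ∧ ¬r) ∨ q, v   [◇-rule on 2: fresh world v, uRv]
7. ¬(p ∧ ¬r), v   [¬◇-rule on 4 via uRv]
8. ¬q, v   [¬◇-rule on 5 via uRv]
9. p ∧ ¬r, v   [∨-rule on 6 (branches; this branch)]
10. p, v   [∧-rule on 9]
11. ¬r, v   [∧-rule on 9]
12. r, v   [¬∧-rule on 7 (branches; this branch)]
Accessibility: uRv
Branch closes: r and ¬r both at v.
All branches of the tableau close; one closing branch shown above.

Unsatisfiable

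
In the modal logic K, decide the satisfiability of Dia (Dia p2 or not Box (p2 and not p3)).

Satisfiable (open branch found)

1. Dia (Dia p2 or not Box (p2 and not p3)), u
2. Dia p2 or not Box (p2 and not p3), v
3. not Box (p2 and not p3), v
4. not (p2 and not p3), w
5. p3, w
Accessibility: uRv, vRw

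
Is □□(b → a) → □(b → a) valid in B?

Valid in B

Tableau for the negation ¬(□□(b → a) → □(b → a)):
1. ¬(□□(b → a) → □(b → a)), 0
2. □□(b → a), 0   [¬→-rule on 1]
3. ¬□(b → a), 0   [¬→-rule on 1]
4. □(b → a), 0   [□-rule on 2 via 0R0]
5. b → a, 0   [□-rule on 4 via 0R0]
6. a, 0   [→-rule on 5 (branches; this branch)]
7. ¬(b → a), 1   [¬□-rule on 3: fresh world 1, 0R1]
8. b, 1   [¬→-rule on 7]
9. ¬a, 1   [¬→-rule on 7]
10. □(b → a), 1   [□-rule on 2 via 0R1]
11. b → a, 1   [□-rule on 4 via 0R1]
12. a, 1   [→-rule on 11 (branches; this branch)]
Accessibility: 0R0, 0R1, 1R0, 1R1
Branch closes: a and ¬a both at 1.
Every branch of the negation's tableau closes; the branch above is one of them.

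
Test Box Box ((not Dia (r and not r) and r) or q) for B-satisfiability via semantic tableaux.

1. Box Box ((not Dia (r and not r) and r) or q), u
2. Box ((not Dia (r and not r) and r) or q), u
3. (not Dia (r and not r) and r) or q, u
4. q, u
Accessibility: uRu

Satisfiable (open branch found)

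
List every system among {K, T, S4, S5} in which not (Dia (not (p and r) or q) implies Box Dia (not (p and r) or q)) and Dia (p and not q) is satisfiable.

K, T, S4

S4-tableau for the formula:
1. not (Dia (not (p and r) or q) implies Box Dia (not (p and r) or q)) and Dia (p and not q), u
2. not (Dia (not (p and r) or q) implies Box Dia (not (p and r) or q)), u   [and-rule on 1]
3. Dia (p and not q), u   [and-rule on 1]
4. Dia (not (p and r) or q), u   [neg-implies-rule on 2]
5. not Box Dia (not (p and r) or q), u   [neg-implies-rule on 2]
6. p and not q, v   [Dia-rule on 3: fresh world v, uRv]
7. p, v   [and-rule on 6]
8. not q, v   [and-rule on 6]
9. not (p and r) or q, w   [Dia-rule on 4: fresh world w, uRw]
10. q, w   [or-rule on 9 (branches; this branch)]
11. not Dia (not (p and r) or q), x   [neg-Box-rule on 5: fresh world x, uRx]
12. not (not (p and r) or q), x   [neg-Dia-rule on 11 via xRx]
13. p and r, x   [neg-or-rule on 12]
14. not q, x   [neg-or-rule on 12]
15. p, x   [and-rule on 13]
16. r, x   [and-rule on 13]
Accessibility: uRu, uRv, uRw, uRx, vRv, wRw, xRx
Complete open branch: satisfiable in S4, hence also in K, T (this S4-model is also a K-model and a T-model).
S5-tableau for the formula:
1. not (Dia (not (p and r) or q) implies Box Dia (not (p and r) or q)) and Dia (p and not q), u
2. not (Dia (not (p and r) or q) implies Box Dia (not (p and r) or q)), u   [and-rule on 1]
3. Dia (p and not q), u   [and-rule on 1]
4. Dia (not (p and r) or q), u   [neg-implies-rule on 2]
5. not Box Dia (not (p and r) or q), u   [neg-implies-rule on 2]
6. p and not q, v   [Dia-rule on 3: fresh world v, uRv]
7. p, v   [and-rule on 6]
8. not q, v   [and-rule on 6]
9. not (p and r) or q, w   [Dia-rule on 4: fresh world w, uRw]
10. not (p and r), w   [or-rule on 9 (branches; this branch)]
11. not r, w   [neg-and-rule on 10 (branches; this branch)]
12. not Dia (not (p and r) or q), x   [neg-Box-rule on 5: fresh world x, uRx]
13. not (not (p and r) or q), u   [neg-Dia-rule on 12 via xRu]
14. p and r, u   [neg-or-rule on 13]
15. not q, u   [neg-or-rule on 13]
16. p, u   [and-rule on 14]
17. r, u   [and-rule on 14]
18. not (not (p and r) or q), v   [neg-Dia-rule on 12 via xRv]
19. p and r, v   [neg-or-rule on 18]
20. r, v   [and-rule on 19]
21. not (not (p and r) or q), w   [neg-Dia-rule on 12 via xRw]
22. p and r, w   [neg-or-rule on 21]
23. not q, w   [neg-or-rule on 21]
24. p, w   [and-rule on 22]
25. r, w   [and-rule on 22]
Accessibility: uRu, uRv, uRw, uRx, vRu, vRv, vRw, vRx, wRu, wRv, wRw, wRx, xRu, xRv, xRw, xRx
Branch closes: r and not r both at w.
Every branch closes (one shown): unsatisfiable in S5.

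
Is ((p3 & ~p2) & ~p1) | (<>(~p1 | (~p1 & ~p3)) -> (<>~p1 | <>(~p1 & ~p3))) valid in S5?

Tableau for the negation ~(((p3 & ~p2) & ~p1) | (<>(~p1 | (~p1 & ~p3)) -> (<>~p1 | <>(~p1 & ~p3)))):
1. ~(((p3 & ~p2) & ~p1) | (<>(~p1 | (~p1 & ~p3)) -> (<>~p1 | <>(~p1 & ~p3)))), w0
2. ~((p3 & ~p2) & ~p1), w0   [~|-rule on 1]
3. ~(<>(~p1 | (~p1 & ~p3)) -> (<>~p1 | <>(~p1 & ~p3))), w0   [~|-rule on 1]
4. <>(~p1 | (~p1 & ~p3)), w0   [~->-rule on 3]
5. ~(<>~p1 | <>(~p1 & ~p3)), w0   [~->-rule on 3]
6. ~<>~p1, w0   [~|-rule on 5]
7. ~<>(~p1 & ~p3), w0   [~|-rule on 5]
8. p1, w0   [~<>-rule on 6 via w0Rw0]
9. ~(~p1 & ~p3), w0   [~<>-rule on 7 via w0Rw0]
10. ~(p3 & ~p2), w0   [~&-rule on 2 (branches; this branch)]
11. p3, w0   [~&-rule on 9 (branches; this branch)]
12. p2, w0   [~&-rule on 10 (branches; this branch)]
13. ~p1 | (~p1 & ~p3), w1   [<>-rule on 4: fresh world w1, w0Rw1]
14. p1, w1   [~<>-rule on 6 via w0Rw1]
15. ~(~p1 & ~p3), w1   [~<>-rule on 7 via w0Rw1]
16. ~p1 & ~p3, w1   [|-rule on 13 (branches; this branch)]
17. ~p1, w1   [&-rule on 16]
18. ~p3, w1   [&-rule on 16]
Accessibility: w0Rw0, w0Rw1, w1Rw0, w1Rw1
Branch closes: p1 and ~p1 both at w1.
Every branch of the negation's tableau closes; the branch above is one of them.

Valid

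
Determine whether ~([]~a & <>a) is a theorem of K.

Tableau for the negation []~a & <>a:
1. []~a & <>a, w0
2. []~a, w0   [&-rule on 1]
3. <>a, w0   [&-rule on 1]
4. a, w1   [<>-rule on 3: fresh world w1, w0Rw1]
5. ~a, w1   [[]-rule on 2 via w0Rw1]
Accessibility: w0Rw1
Branch closes: a and ~a both at w1.
Every branch of the negation's tableau closes; the branch above is one of them.

Yes, valid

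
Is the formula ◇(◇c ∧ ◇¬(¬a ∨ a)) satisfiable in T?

1. ◇(◇c ∧ ◇¬(¬a ∨ a)), 0
2. ◇c ∧ ◇¬(¬a ∨ a), 1
3. ◇c, 1
4. ◇¬(¬a ∨ a), 1
5. c, 2
6. ¬(¬a ∨ a), 3
7. a, 3
8. ¬a, 3
Accessibility: 0R0, 0R1, 1R1, 1R2, 1R3, 2R2, 3R3
Branch closes: a and ¬a both at 3.
Every branch closes; the branch above is one of them.

Unsatisfiable (every branch closes)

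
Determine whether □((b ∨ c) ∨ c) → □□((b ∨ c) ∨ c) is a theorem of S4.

Tableau for the negation ¬(□((b ∨ c) ∨ c) → □□((b ∨ c) ∨ c)):
1. ¬(□((b ∨ c) ∨ c) → □□((b ∨ c) ∨ c)), w0
2. □((b ∨ c) ∨ c), w0
3. ¬□□((b ∨ c) ∨ c), w0
4. (b ∨ c) ∨ c, w0
5. b ∨ c, w0
6. c, w0
7. ¬□((b ∨ c) ∨ c), w1
8. (b ∨ c) ∨ c, w1
9. b ∨ c, w1
10. c, w1
11. ¬((b ∨ c) ∨ c), w2
12. ¬(b ∨ c), w2
13. ¬c, w2
14. ¬b, w2
15. (b ∨ c) ∨ c, w2
16. b ∨ c, w2
17. c, w2
Accessibility: w0Rw0, w0Rw1, w0Rw2, w1Rw1, w1Rw2, w2Rw2
Branch closes: c and ¬c both at w2.
Every branch of the negation's tableau closes; the branch above is one of them.

Yes, valid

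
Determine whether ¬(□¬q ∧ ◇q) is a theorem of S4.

Tableau for the negation □¬q ∧ ◇q:
1. □¬q ∧ ◇q, 0
2. □¬q, 0
3. ◇q, 0
4. ¬q, 0
5. q, 1
6. ¬q, 1
Accessibility: 0R0, 0R1, 1R1
Branch closes: q and ¬q both at 1.
All branches of the negation close; one closing branch shown above.

Valid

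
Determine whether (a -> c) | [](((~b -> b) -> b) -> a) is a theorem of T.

Tableau for the negation ~((a -> c) | [](((~b -> b) -> b) -> a)):
1. ~((a -> c) | [](((~b -> b) -> b) -> a)), w0
2. ~(a -> c), w0
3. ~[](((~b -> b) -> b) -> a), w0
4. a, w0
5. ~c, w0
6. ~(((~b -> b) -> b) -> a), w1
7. (~b -> b) -> b, w1
8. ~a, w1
9. b, w1
Accessibility: w0Rw0, w0Rw1, w1Rw1
The negation has an open branch (countermodel exists).

Not valid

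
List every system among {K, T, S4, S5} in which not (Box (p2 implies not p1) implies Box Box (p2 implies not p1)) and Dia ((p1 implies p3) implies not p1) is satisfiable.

K, T

S4-tableau for the formula:
1. not (Box (p2 implies not p1) implies Box Box (p2 implies not p1)) and Dia ((p1 implies p3) implies not p1), w0
2. not (Box (p2 implies not p1) implies Box Box (p2 implies not p1)), w0
3. Dia ((p1 implies p3) implies not p1), w0
4. Box (p2 implies not p1), w0
5. not Box Box (p2 implies not p1), w0
6. p2 implies not p1, w0
7. not p1, w0
8. (p1 implies p3) implies not p1, w1
9. p2 implies not p1, w1
10. not (p1 implies p3), w1
11. p1, w1
12. not p3, w1
13. not p2, w1
14. not Box (p2 implies not p1), w2
15. p2 implies not p1, w2
16. not p1, w2
17. not (p2 implies not p1), w3
18. p2, w3
19. p1, w3
20. p2 implies not p1, w3
21. not p1, w3
Accessibility: w0Rw0, w0Rw1, w0Rw2, w0Rw3, w1Rw1, w2Rw2, w2Rw3, w3Rw3
Branch closes: p1 and not p1 both at w3.
Every branch closes (one shown): unsatisfiable in S4, hence also in S5 (every S5-frame is an S4-frame).
T-tableau for the formula:
1. not (Box (p2 implies not p1) implies Box Box (p2 implies not p1)) and Dia ((p1 implies p3) implies not p1), w0
2. not (Box (p2 implies not p1) implies Box Box (p2 implies not p1)), w0
3. Dia ((p1 implies p3) implies not p1), w0
4. Box (p2 implies not p1), w0
5. not Box Box (p2 implies not p1), w0
6. p2 implies not p1, w0
7. not p1, w0
8. (p1 implies p3) implies not p1, w1
9. p2 implies not p1, w1
10. not p1, w1
11. not Box (p2 implies not p1), w2
12. p2 implies not p1, w2
13. not p1, w2
14. not (p2 implies not p1), w3
15. p2, w3
16. p1, w3
Accessibility: w0Rw0, w0Rw1, w0Rw2, w1Rw1, w2Rw2, w2Rw3, w3Rw3
Complete open branch: satisfiable in T, hence also in K (this T-model is also a K-model).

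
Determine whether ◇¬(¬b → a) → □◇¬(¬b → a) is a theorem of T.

Tableau for the negation ¬(◇¬(¬b → a) → □◇¬(¬b → a)):
1. ¬(◇¬(¬b → a) → □◇¬(¬b → a)), u
2. ◇¬(¬b → a), u
3. ¬□◇¬(¬b → a), u
4. ¬(¬b → a), v
5. ¬b, v
6. ¬a, v
7. ¬◇¬(¬b → a), w
8. ¬b → a, w
9. a, w
Accessibility: uRu, uRv, uRw, vRv, wRw
The negation has an open branch (countermodel exists).

Not valid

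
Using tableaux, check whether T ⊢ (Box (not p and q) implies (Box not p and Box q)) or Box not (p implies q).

Valid in T

Tableau for the negation not ((Box (not p and q) implies (Box not p and Box q)) or Box not (p implies q)):
1. not ((Box (not p and q) implies (Box not p and Box q)) or Box not (p implies q)), w0
2. not (Box (not p and q) implies (Box not p and Box q)), w0
3. not Box not (p implies q), w0
4. Box (not p and q), w0
5. not (Box not p and Box q), w0
6. not p and q, w0
7. not p, w0
8. q, w0
9. not Box q, w0
10. p implies q, w1
11. not p and q, w1
12. not p, w1
13. q, w1
14. not q, w2
15. not p and q, w2
16. not p, w2
17. q, w2
Accessibility: w0Rw0, w0Rw1, w0Rw2, w1Rw1, w2Rw2
Branch closes: q and not q both at w2.
Every branch of the negation's tableau closes; the branch above is one of them.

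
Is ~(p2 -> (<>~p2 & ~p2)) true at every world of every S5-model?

Invalid (countermodel exists)

Tableau for the negation p2 -> (<>~p2 & ~p2):
1. p2 -> (<>~p2 & ~p2), u
2. <>~p2 & ~p2, u
3. <>~p2, u
4. ~p2, u
5. ~p2, v
Accessibility: uRu, uRv, vRu, vRv
The negation has an open branch (countermodel exists).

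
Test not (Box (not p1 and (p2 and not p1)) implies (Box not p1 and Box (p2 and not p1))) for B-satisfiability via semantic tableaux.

Unsatisfiable

1. not (Box (not p1 and (p2 and not p1)) implies (Box not p1 and Box (p2 and not p1))), 0
2. Box (not p1 and (p2 and not p1)), 0   [neg-implies-rule on 1]
3. not (Box not p1 and Box (p2 and not p1)), 0   [neg-implies-rule on 1]
4. not p1 and (p2 and not p1), 0   [Box-rule on 2 via 0R0]
5. not p1, 0   [and-rule on 4]
6. p2 and not p1, 0   [and-rule on 4]
7. p2, 0   [and-rule on 6]
8. not Box (p2 and not p1), 0   [neg-and-rule on 3 (branches; this branch)]
9. not (p2 and not p1), 1   [neg-Box-rule on 8: fresh world 1, 0R1]
10. not p1 and (p2 and not p1), 1   [Box-rule on 2 via 0R1]
11. not p1, 1   [and-rule on 10]
12. p2 and not p1, 1   [and-rule on 10]
13. p2, 1   [and-rule on 12]
14. p1, 1   [neg-and-rule on 9 (branches; this branch)]
Accessibility: 0R0, 0R1, 1R0, 1R1
Branch closes: p1 and not p1 both at 1.
All branches of the tableau close; one closing branch shown above.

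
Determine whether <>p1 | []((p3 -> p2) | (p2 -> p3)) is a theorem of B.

Tableau for the negation ~(<>p1 | []((p3 -> p2) | (p2 -> p3))):
1. ~(<>p1 | []((p3 -> p2) | (p2 -> p3))), 0
2. ~<>p1, 0
3. ~[]((p3 -> p2) | (p2 -> p3)), 0
4. ~p1, 0
5. ~((p3 -> p2) | (p2 -> p3)), 1
6. ~(p3 -> p2), 1
7. ~(p2 -> p3), 1
8. p3, 1
9. ~p2, 1
10. p2, 1
11. ~p3, 1
Accessibility: 0R0, 0R1, 1R0, 1R1
Branch closes: p2 and ~p2 both at 1.
All branches of the negation close; one closing branch shown above.

Valid in B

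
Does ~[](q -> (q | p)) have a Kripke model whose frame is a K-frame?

Unsatisfiable

1. ~[](q -> (q | p)), 0
2. ~(q -> (q | p)), 1
3. q, 1
4. ~(q | p), 1
5. ~q, 1
6. ~p, 1
Accessibility: 0R1
Branch closes: q and ~q both at 1.
Every branch closes; the branch above is one of them.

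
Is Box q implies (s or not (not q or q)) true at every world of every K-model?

Tableau for the negation not (Box q implies (s or not (not q or q))):
1. not (Box q implies (s or not (not q or q))), 0
2. Box q, 0
3. not (s or not (not q or q)), 0
4. not s, 0
5. not q or q, 0
6. q, 0
The negation has an open branch (countermodel exists).

No, not valid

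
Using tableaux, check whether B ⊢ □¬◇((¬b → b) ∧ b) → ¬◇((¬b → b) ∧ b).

Yes, valid

Tableau for the negation ¬(□¬◇((¬b → b) ∧ b) → ¬◇((¬b → b) ∧ b)):
1. ¬(□¬◇((¬b → b) ∧ b) → ¬◇((¬b → b) ∧ b)), w0
2. □¬◇((¬b → b) ∧ b), w0
3. ◇((¬b → b) ∧ b), w0
4. ¬◇((¬b → b) ∧ b), w0
5. ¬((¬b → b) ∧ b), w0
6. ¬(¬b → b), w0
7. ¬b, w0
8. (¬b → b) ∧ b, w1
9. ¬b → b, w1
10. b, w1
11. ¬◇((¬b → b) ∧ b), w1
12. ¬((¬b → b) ∧ b), w1
13. ¬(¬b → b), w1
14. ¬b, w1
Accessibility: w0Rw0, w0Rw1, w1Rw0, w1Rw1
Branch closes: b and ¬b both at w1.
All branches of the negation close; one closing branch shown above.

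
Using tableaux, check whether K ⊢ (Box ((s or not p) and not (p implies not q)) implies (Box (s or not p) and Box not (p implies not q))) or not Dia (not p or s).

Yes, valid

Tableau for the negation not ((Box ((s or not p) and not (p implies not q)) implies (Box (s or not p) and Box not (p implies not q))) or not Dia (not p or s)):
1. not ((Box ((s or not p) and not (p implies not q)) implies (Box (s or not p) and Box not (p implies not q))) or not Dia (not p or s)), u
2. not (Box ((s or not p) and not (p implies not q)) implies (Box (s or not p) and Box not (p implies not q))), u
3. Dia (not p or s), u
4. Box ((s or not p) and not (p implies not q)), u
5. not (Box (s or not p) and Box not (p implies not q)), u
6. not Box (s or not p), u
7. not p or s, v
8. (s or not p) and not (p implies not q), v
9. s or not p, v
10. not (p implies not q), v
11. p, v
12. q, v
13. s, v
14. not (s or not p), w
15. not s, w
16. p, w
17. (s or not p) and not (p implies not q), w
18. s or not p, w
19. not (p implies not q), w
20. q, w
21. not p, w
Accessibility: uRv, uRw
Branch closes: p and not p both at w.
Every branch of the negation's tableau closes; the branch above is one of them.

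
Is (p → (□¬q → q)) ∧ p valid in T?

Tableau for the negation ¬((p → (□¬q → q)) ∧ p):
1. ¬((p → (□¬q → q)) ∧ p), u
2. ¬p, u
Accessibility: uRu
The negation has an open branch (countermodel exists).

Not valid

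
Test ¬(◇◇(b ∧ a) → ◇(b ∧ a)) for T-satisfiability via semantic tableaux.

1. ¬(◇◇(b ∧ a) → ◇(b ∧ a)), w0
2. ◇◇(b ∧ a), w0
3. ¬◇(b ∧ a), w0
4. ¬(b ∧ a), w0
5. ¬a, w0
6. ◇(b ∧ a), w1
7. ¬(b ∧ a), w1
8. ¬a, w1
9. b ∧ a, w2
10. b, w2
11. a, w2
Accessibility: w0Rw0, w0Rw1, w1Rw1, w1Rw2, w2Rw2

Satisfiable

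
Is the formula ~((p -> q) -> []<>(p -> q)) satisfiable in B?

1. ~((p -> q) -> []<>(p -> q)), 0
2. p -> q, 0   [~->-rule on 1]
3. ~[]<>(p -> q), 0   [~->-rule on 1]
4. q, 0   [->-rule on 2 (branches; this branch)]
5. ~<>(p -> q), 1   [~[]-rule on 3: fresh world 1, 0R1]
6. ~(p -> q), 0   [~<>-rule on 5 via 1R0]
7. p, 0   [~->-rule on 6]
8. ~q, 0   [~->-rule on 6]
Accessibility: 0R0, 0R1, 1R0, 1R1
Branch closes: q and ~q both at 0.
Every branch closes; the branch above is one of them.

No, unsatisfiable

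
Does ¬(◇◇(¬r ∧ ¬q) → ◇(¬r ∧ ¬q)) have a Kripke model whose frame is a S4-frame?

1. ¬(◇◇(¬r ∧ ¬q) → ◇(¬r ∧ ¬q)), u
2. ◇◇(¬r ∧ ¬q), u
3. ¬◇(¬r ∧ ¬q), u
4. ¬(¬r ∧ ¬q), u
5. q, u
6. ◇(¬r ∧ ¬q), v
7. ¬(¬r ∧ ¬q), v
8. q, v
9. ¬r ∧ ¬q, w
10. ¬r, w
11. ¬q, w
12. ¬(¬r ∧ ¬q), w
13. q, w
Accessibility: uRu, uRv, uRw, vRv, vRw, wRw
Branch closes: q and ¬q both at w.
All branches of the tableau close; one closing branch shown above.

No, unsatisfiable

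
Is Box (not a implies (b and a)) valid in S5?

Tableau for the negation not Box (not a implies (b and a)):
1. not Box (not a implies (b and a)), 0
2. not (not a implies (b and a)), 1
3. not a, 1
4. not (b and a), 1
Accessibility: 0R0, 0R1, 1R0, 1R1
The negation has an open branch (countermodel exists).

Invalid (countermodel exists)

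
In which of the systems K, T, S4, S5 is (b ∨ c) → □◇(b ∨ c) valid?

S5

S5-tableau for the negation ¬((b ∨ c) → □◇(b ∨ c)):
1. ¬((b ∨ c) → □◇(b ∨ c)), w0
2. b ∨ c, w0
3. ¬□◇(b ∨ c), w0
4. c, w0
5. ¬◇(b ∨ c), w1
6. ¬(b ∨ c), w0
7. ¬b, w0
8. ¬c, w0
Accessibility: w0Rw0, w0Rw1, w1Rw0, w1Rw1
Branch closes: c and ¬c both at w0.
Every branch closes (one shown): valid in S5.
S4-tableau for the negation ¬((b ∨ c) → □◇(b ∨ c)):
1. ¬((b ∨ c) → □◇(b ∨ c)), w0
2. b ∨ c, w0
3. ¬□◇(b ∨ c), w0
4. c, w0
5. ¬◇(b ∨ c), w1
6. ¬(b ∨ c), w1
7. ¬b, w1
8. ¬c, w1
Accessibility: w0Rw0, w0Rw1, w1Rw1
Complete open branch: countermodel on an S4-frame, so not valid in S4, nor in K, T (the same frame is also a K-frame and a T-frame).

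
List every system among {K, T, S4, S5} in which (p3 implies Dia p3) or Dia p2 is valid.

T, S4, S5

K-tableau for the negation not ((p3 implies Dia p3) or Dia p2):
1. not ((p3 implies Dia p3) or Dia p2), 0
2. not (p3 implies Dia p3), 0
3. not Dia p2, 0
4. p3, 0
5. not Dia p3, 0
Complete open branch: countermodel on a K-frame, so not valid in K.
T-tableau for the negation not ((p3 implies Dia p3) or Dia p2):
1. not ((p3 implies Dia p3) or Dia p2), 0
2. not (p3 implies Dia p3), 0
3. not Dia p2, 0
4. p3, 0
5. not Dia p3, 0
6. not p2, 0
7. not p3, 0
Accessibility: 0R0
Branch closes: p3 and not p3 both at 0.
Every branch closes (one shown): valid in T, hence also in S4, S5 (every theorem of T is a theorem of S4 and S5).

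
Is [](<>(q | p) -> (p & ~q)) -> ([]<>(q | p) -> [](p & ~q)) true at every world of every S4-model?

Yes, valid

Tableau for the negation ~([](<>(q | p) -> (p & ~q)) -> ([]<>(q | p) -> [](p & ~q))):
1. ~([](<>(q | p) -> (p & ~q)) -> ([]<>(q | p) -> [](p & ~q))), u
2. [](<>(q | p) -> (p & ~q)), u
3. ~([]<>(q | p) -> [](p & ~q)), u
4. []<>(q | p), u
5. ~[](p & ~q), u
6. <>(q | p) -> (p & ~q), u
7. <>(q | p), u
8. p & ~q, u
9. p, u
10. ~q, u
11. ~(p & ~q), v
12. <>(q | p) -> (p & ~q), v
13. <>(q | p), v
14. ~p, v
15. ~<>(q | p), v
16. ~(q | p), v
17. ~q, v
18. q | p, w
19. <>(q | p) -> (p & ~q), w
20. <>(q | p), w
21. p, w
22. p & ~q, w
23. ~q, w
24. q | p, x
25. <>(q | p) -> (p & ~q), x
26. <>(q | p), x
27. ~(q | p), x
28. ~q, x
29. ~p, x
30. p, x
Accessibility: uRu, uRv, uRw, uRx, vRv, vRx, wRw, xRx
Branch closes: p and ~p both at x.
Every branch of the negation's tableau closes; the branch above is one of them.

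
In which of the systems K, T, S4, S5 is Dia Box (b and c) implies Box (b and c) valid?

S4-tableau for the negation not (Dia Box (b and c) implies Box (b and c)):
1. not (Dia Box (b and c) implies Box (b and c)), u
2. Dia Box (b and c), u
3. not Box (b and c), u
4. Box (b and c), v
5. b and c, v
6. b, v
7. c, v
8. not (b and c), w
9. not c, w
Accessibility: uRu, uRv, uRw, vRv, wRw
Complete open branch: countermodel on an S4-frame, so not valid in S4, nor in K, T (the same frame is also a K-frame and a T-frame).
S5-tableau for the negation not (Dia Box (b and c) implies Box (b and c)):
1. not (Dia Box (b and c) implies Box (b and c)), u
2. Dia Box (b and c), u
3. not Box (b and c), u
4. Box (b and c), v
5. b and c, u
6. b, u
7. c, u
8. b and c, v
9. b, v
10. c, v
11. not (b and c), w
12. b and c, w
13. b, w
14. c, w
15. not c, w
Accessibility: uRu, uRv, uRw, vRu, vRv, vRw, wRu, wRv, wRw
Branch closes: c and not c both at w.
Every branch closes (one shown): valid in S5.

S5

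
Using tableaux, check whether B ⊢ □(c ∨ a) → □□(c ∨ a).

Invalid (countermodel exists)

Tableau for the negation ¬(□(c ∨ a) → □□(c ∨ a)):
1. ¬(□(c ∨ a) → □□(c ∨ a)), u
2. □(c ∨ a), u
3. ¬□□(c ∨ a), u
4. c ∨ a, u
5. a, u
6. ¬□(c ∨ a), v
7. c ∨ a, v
8. a, v
9. ¬(c ∨ a), w
10. ¬c, w
11. ¬a, w
Accessibility: uRu, uRv, vRu, vRv, vRw, wRv, wRw
The negation has an open branch (countermodel exists).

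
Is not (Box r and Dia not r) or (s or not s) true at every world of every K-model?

Tableau for the negation not (not (Box r and Dia not r) or (s or not s)):
1. not (not (Box r and Dia not r) or (s or not s)), 0
2. Box r and Dia not r, 0
3. not (s or not s), 0
4. Box r, 0
5. Dia not r, 0
6. not s, 0
7. s, 0
Branch closes: s and not s both at 0.
Every branch of the negation's tableau closes; the branch above is one of them.

Valid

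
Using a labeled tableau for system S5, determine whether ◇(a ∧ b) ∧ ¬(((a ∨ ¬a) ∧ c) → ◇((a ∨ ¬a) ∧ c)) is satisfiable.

No, unsatisfiable

1. ◇(a ∧ b) ∧ ¬(((a ∨ ¬a) ∧ c) → ◇((a ∨ ¬a) ∧ c)), w0
2. ◇(a ∧ b), w0
3. ¬(((a ∨ ¬a) ∧ c) → ◇((a ∨ ¬a) ∧ c)), w0
4. (a ∨ ¬a) ∧ c, w0
5. ¬◇((a ∨ ¬a) ∧ c), w0
6. a ∨ ¬a, w0
7. c, w0
8. ¬((a ∨ ¬a) ∧ c), w0
9. ¬a, w0
10. ¬(a ∨ ¬a), w0
11. a, w0
Accessibility: w0Rw0
Branch closes: a and ¬a both at w0.
(One branch shown.) All branches close.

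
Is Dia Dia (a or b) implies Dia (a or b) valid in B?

Invalid (countermodel exists)

Tableau for the negation not (Dia Dia (a or b) implies Dia (a or b)):
1. not (Dia Dia (a or b) implies Dia (a or b)), w0
2. Dia Dia (a or b), w0   [neg-implies-rule on 1]
3. not Dia (a or b), w0   [neg-implies-rule on 1]
4. not (a or b), w0   [neg-Dia-rule on 3 via w0Rw0]
5. not a, w0   [neg-or-rule on 4]
6. not b, w0   [neg-or-rule on 4]
7. Dia (a or b), w1   [Dia-rule on 2: fresh world w1, w0Rw1]
8. not (a or b), w1   [neg-Dia-rule on 3 via w0Rw1]
9. not a, w1   [neg-or-rule on 8]
10. not b, w1   [neg-or-rule on 8]
11. a or b, w2   [Dia-rule on 7: fresh world w2, w1Rw2]
12. b, w2   [or-rule on 11 (branches; this branch)]
Accessibility: w0Rw0, w0Rw1, w1Rw0, w1Rw1, w1Rw2, w2Rw1, w2Rw2
The negation has an open branch (countermodel exists).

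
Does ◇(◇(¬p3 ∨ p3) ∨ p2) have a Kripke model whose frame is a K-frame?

Satisfiable

1. ◇(◇(¬p3 ∨ p3) ∨ p2), w0
2. ◇(¬p3 ∨ p3) ∨ p2, w1
3. p2, w1
Accessibility: w0Rw1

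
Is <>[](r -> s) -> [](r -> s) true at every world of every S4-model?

Tableau for the negation ~(<>[](r -> s) -> [](r -> s)):
1. ~(<>[](r -> s) -> [](r -> s)), 0
2. <>[](r -> s), 0
3. ~[](r -> s), 0
4. [](r -> s), 1
5. r -> s, 1
6. s, 1
7. ~(r -> s), 2
8. r, 2
9. ~s, 2
Accessibility: 0R0, 0R1, 0R2, 1R1, 2R2
The negation has an open branch (countermodel exists).

Invalid (countermodel exists)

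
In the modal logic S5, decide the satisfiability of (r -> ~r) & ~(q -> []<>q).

1. (r -> ~r) & ~(q -> []<>q), 0
2. r -> ~r, 0   [&-rule on 1]
3. ~(q -> []<>q), 0   [&-rule on 1]
4. q, 0   [~->-rule on 3]
5. ~[]<>q, 0   [~->-rule on 3]
6. ~r, 0   [->-rule on 2 (branches; this branch)]
7. ~<>q, 1   [~[]-rule on 5: fresh world 1, 0R1]
8. ~q, 0   [~<>-rule on 7 via 1R0]
Accessibility: 0R0, 0R1, 1R0, 1R1
Branch closes: q and ~q both at 0.
Every branch closes; the branch above is one of them.

Unsatisfiable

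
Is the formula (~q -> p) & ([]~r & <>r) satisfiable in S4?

No, unsatisfiable

1. (~q -> p) & ([]~r & <>r), 0
2. ~q -> p, 0   [&-rule on 1]
3. []~r & <>r, 0   [&-rule on 1]
4. []~r, 0   [&-rule on 3]
5. <>r, 0   [&-rule on 3]
6. ~r, 0   [[]-rule on 4 via 0R0]
7. p, 0   [->-rule on 2 (branches; this branch)]
8. r, 1   [<>-rule on 5: fresh world 1, 0R1]
9. ~r, 1   [[]-rule on 4 via 0R1]
Accessibility: 0R0, 0R1, 1R1
Branch closes: r and ~r both at 1.
All branches of the tableau close; one closing branch shown above.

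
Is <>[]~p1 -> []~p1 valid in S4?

Tableau for the negation ~(<>[]~p1 -> []~p1):
1. ~(<>[]~p1 -> []~p1), u
2. <>[]~p1, u
3. ~[]~p1, u
4. []~p1, v
5. ~p1, v
6. p1, w
Accessibility: uRu, uRv, uRw, vRv, wRw
The negation has an open branch (countermodel exists).

Invalid (countermodel exists)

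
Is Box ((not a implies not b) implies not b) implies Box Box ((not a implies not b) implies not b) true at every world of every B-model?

Invalid (countermodel exists)

Tableau for the negation not (Box ((not a implies not b) implies not b) implies Box Box ((not a implies not b) implies not b)):
1. not (Box ((not a implies not b) implies not b) implies Box Box ((not a implies not b) implies not b)), u
2. Box ((not a implies not b) implies not b), u   [neg-implies-rule on 1]
3. not Box Box ((not a implies not b) implies not b), u   [neg-implies-rule on 1]
4. (not a implies not b) implies not b, u   [Box-rule on 2 via uRu]
5. not b, u   [implies-rule on 4 (branches; this branch)]
6. not Box ((not a implies not b) implies not b), v   [neg-Box-rule on 3: fresh world v, uRv]
7. (not a implies not b) implies not b, v   [Box-rule on 2 via uRv]
8. not b, v   [implies-rule on 7 (branches; this branch)]
9. not ((not a implies not b) implies not b), w   [neg-Box-rule on 6: fresh world w, vRw]
10. not a implies not b, w   [neg-implies-rule on 9]
11. b, w   [neg-implies-rule on 9]
12. a, w   [implies-rule on 10 (branches; this branch)]
Accessibility: uRu, uRv, vRu, vRv, vRw, wRv, wRw
The negation has an open branch (countermodel exists).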